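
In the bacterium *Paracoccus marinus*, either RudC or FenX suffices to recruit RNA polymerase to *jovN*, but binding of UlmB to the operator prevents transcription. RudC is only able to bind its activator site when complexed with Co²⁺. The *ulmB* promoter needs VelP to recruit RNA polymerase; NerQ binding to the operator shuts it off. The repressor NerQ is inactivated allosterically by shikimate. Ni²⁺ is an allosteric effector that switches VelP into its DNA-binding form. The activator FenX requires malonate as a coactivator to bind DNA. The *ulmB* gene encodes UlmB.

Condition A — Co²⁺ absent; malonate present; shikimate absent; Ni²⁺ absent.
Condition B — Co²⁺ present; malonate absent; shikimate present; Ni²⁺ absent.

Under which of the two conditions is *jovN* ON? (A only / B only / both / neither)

Condition A:
Co²⁺ is absent, so RudC is inactive.
Malonate is present, so FenX is active.
Shikimate is absent, so NerQ is active.
Ni²⁺ is absent, so VelP is inactive.
With repressor NerQ bound, *ulmB* is not transcribed.
So UlmB is not produced.
Activator FenX is present, so *jovN* is transcribed.
→ *jovN* is ON in A.
Condition B:
Co²⁺ is present, so RudC is active.
Malonate is absent, so FenX is inactive.
Shikimate is present, so NerQ is inactive.
Ni²⁺ is absent, so VelP is inactive.
Required activator VelP is absent, so *ulmB* is not transcribed.
So UlmB is not produced.
Activator RudC is present, so *jovN* is transcribed.
→ *jovN* is ON in B.

both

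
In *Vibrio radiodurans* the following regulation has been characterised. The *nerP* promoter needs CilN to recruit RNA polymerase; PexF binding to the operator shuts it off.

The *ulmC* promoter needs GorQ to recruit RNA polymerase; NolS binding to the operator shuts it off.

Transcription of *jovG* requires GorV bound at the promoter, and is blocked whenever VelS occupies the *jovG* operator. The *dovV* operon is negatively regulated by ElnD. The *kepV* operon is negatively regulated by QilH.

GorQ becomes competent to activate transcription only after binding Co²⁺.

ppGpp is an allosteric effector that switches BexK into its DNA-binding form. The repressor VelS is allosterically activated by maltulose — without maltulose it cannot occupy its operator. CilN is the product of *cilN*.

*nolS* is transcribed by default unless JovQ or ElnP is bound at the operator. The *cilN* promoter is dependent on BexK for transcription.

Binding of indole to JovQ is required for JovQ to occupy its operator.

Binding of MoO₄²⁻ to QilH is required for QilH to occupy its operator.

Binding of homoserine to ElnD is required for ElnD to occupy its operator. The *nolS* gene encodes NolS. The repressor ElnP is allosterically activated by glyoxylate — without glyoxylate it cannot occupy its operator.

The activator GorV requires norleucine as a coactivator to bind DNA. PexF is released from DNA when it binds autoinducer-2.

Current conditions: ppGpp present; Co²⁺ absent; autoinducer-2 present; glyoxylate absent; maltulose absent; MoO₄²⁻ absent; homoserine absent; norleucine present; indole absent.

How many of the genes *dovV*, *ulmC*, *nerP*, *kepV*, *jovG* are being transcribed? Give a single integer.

Homoserine is absent, so ElnD is inactive.
With no repressor bound, *dovV* is transcribed.
→ *dovV* is ON.
Indole is absent, so JovQ is inactive.
Glyoxylate is absent, so ElnP is inactive.
With no repressor bound, *nolS* is transcribed.
So NolS is produced and active.
Co²⁺ is absent, so GorQ is inactive.
With repressor NolS bound, *ulmC* is not transcribed.
→ *ulmC* is OFF.
ppGpp is present, so BexK is active.
No repressor is bound and BexK is active, so *cilN* is transcribed.
So CilN is produced and active.
Autoinducer-2 is present, so PexF is inactive.
No repressor is bound and CilN is active, so *nerP* is transcribed.
→ *nerP* is ON.
MoO₄²⁻ is absent, so QilH is inactive.
With no repressor bound, *kepV* is transcribed.
→ *kepV* is ON.
Norleucine is present, so GorV is active.
Maltulose is absent, so VelS is inactive.
No repressor is bound and GorV is active, so *jovG* is transcribed.
→ *jovG* is ON.
4 of the 5 genes are transcribed.

4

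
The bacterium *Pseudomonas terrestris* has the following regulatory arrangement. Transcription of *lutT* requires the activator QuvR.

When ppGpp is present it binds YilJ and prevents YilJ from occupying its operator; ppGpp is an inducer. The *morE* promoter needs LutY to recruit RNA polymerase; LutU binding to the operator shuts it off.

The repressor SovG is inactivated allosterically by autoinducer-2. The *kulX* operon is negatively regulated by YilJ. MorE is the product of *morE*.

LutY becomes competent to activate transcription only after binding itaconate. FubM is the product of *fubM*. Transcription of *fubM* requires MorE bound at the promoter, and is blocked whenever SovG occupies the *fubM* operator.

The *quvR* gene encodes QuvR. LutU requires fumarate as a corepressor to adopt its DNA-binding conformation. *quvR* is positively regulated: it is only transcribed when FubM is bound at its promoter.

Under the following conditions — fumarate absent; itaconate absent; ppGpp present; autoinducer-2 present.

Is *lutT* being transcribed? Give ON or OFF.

Fumarate is absent, so LutU is inactive.
Itaconate is absent, so LutY is inactive.
Required activator LutY is absent, so *morE* is not transcribed.
So MorE is not produced.
Autoinducer-2 is present, so SovG is inactive.
Required activator MorE is absent, so *fubM* is not transcribed.
So FubM is not produced.
Required activator FubM is absent, so *quvR* is not transcribed.
So QuvR is not produced.
Required activator QuvR is absent, so *lutT* is not transcribed.

OFF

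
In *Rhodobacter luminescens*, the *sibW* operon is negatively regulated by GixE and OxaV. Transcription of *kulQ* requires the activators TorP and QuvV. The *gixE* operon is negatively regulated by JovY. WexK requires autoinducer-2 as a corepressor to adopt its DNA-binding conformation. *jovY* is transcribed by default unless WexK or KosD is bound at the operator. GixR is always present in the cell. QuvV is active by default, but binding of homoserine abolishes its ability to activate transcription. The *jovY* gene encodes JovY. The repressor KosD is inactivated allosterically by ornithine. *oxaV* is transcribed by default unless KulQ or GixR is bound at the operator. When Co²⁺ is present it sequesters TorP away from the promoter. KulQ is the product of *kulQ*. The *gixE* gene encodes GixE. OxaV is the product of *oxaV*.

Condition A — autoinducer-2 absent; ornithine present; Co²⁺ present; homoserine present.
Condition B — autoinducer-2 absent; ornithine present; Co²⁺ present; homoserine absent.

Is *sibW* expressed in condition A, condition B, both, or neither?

Condition A:
Autoinducer-2 is absent, so WexK is inactive.
Ornithine is present, so KosD is inactive.
With no repressor bound, *jovY* is transcribed.
So JovY is produced and active.
With repressor JovY bound, *gixE* is not transcribed.
So GixE is not produced.
Co²⁺ is present, so TorP is inactive.
Homoserine is present, so QuvV is inactive.
Required activator TorP is absent, so *kulQ* is not transcribed.
So KulQ is not produced.
GixR is produced constitutively and is active.
With repressor GixR bound, *oxaV* is not transcribed.
So OxaV is not produced.
With no repressor bound, *sibW* is transcribed.
→ *sibW* is ON in A.
Condition B:
Autoinducer-2 is absent, so WexK is inactive.
Ornithine is present, so KosD is inactive.
With no repressor bound, *jovY* is transcribed.
So JovY is produced and active.
With repressor JovY bound, *gixE* is not transcribed.
So GixE is not produced.
Co²⁺ is present, so TorP is inactive.
Homoserine is absent, so QuvV is active.
Required activator TorP is absent, so *kulQ* is not transcribed.
So KulQ is not produced.
GixR is produced constitutively and is active.
With repressor GixR bound, *oxaV* is not transcribed.
So OxaV is not produced.
With no repressor bound, *sibW* is transcribed.
→ *sibW* is ON in B.

both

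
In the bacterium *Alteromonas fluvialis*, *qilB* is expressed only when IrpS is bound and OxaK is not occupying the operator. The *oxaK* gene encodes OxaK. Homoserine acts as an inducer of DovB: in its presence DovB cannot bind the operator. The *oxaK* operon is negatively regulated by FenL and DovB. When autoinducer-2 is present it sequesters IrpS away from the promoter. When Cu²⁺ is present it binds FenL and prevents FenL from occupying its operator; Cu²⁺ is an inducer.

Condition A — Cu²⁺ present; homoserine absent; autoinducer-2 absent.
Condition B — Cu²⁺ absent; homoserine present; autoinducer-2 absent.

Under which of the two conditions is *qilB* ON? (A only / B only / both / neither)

both

Condition A:
Cu²⁺ is present, so FenL is inactive.
Homoserine is absent, so DovB is active.
With repressor DovB bound, *oxaK* is not transcribed.
So OxaK is not produced.
Autoinducer-2 is absent, so IrpS is active.
No repressor is bound and IrpS is active, so *qilB* is transcribed.
→ *qilB* is ON in A.
Condition B:
Cu²⁺ is absent, so FenL is active.
Homoserine is present, so DovB is inactive.
With repressor FenL bound, *oxaK* is not transcribed.
So OxaK is not produced.
Autoinducer-2 is absent, so IrpS is active.
No repressor is bound and IrpS is active, so *qilB* is transcribed.
→ *qilB* is ON in B.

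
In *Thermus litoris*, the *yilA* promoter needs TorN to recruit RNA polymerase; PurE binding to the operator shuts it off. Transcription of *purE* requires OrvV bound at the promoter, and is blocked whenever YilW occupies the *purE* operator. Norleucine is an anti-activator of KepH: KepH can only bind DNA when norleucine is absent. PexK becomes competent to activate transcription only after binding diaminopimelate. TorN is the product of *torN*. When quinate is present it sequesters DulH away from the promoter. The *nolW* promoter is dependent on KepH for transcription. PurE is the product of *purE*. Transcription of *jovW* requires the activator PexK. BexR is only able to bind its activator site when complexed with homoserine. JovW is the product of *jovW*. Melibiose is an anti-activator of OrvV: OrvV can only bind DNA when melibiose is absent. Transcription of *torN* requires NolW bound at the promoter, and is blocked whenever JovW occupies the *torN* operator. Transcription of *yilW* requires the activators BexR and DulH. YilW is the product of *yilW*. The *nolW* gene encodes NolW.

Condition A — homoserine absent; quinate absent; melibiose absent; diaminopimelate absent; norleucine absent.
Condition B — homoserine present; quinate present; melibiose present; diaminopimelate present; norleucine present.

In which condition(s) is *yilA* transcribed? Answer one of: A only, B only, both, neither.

neither

Condition A:
Homoserine is absent, so BexR is inactive.
Quinate is absent, so DulH is active.
Required activator BexR is absent, so *yilW* is not transcribed.
So YilW is not produced.
Melibiose is absent, so OrvV is active.
No repressor is bound and OrvV is active, so *purE* is transcribed.
So PurE is produced and active.
Diaminopimelate is absent, so PexK is inactive.
Required activator PexK is absent, so *jovW* is not transcribed.
So JovW is not produced.
Norleucine is absent, so KepH is active.
No repressor is bound and KepH is active, so *nolW* is transcribed.
So NolW is produced and active.
No repressor is bound and NolW is active, so *torN* is transcribed.
So TorN is produced and active.
With repressor PurE bound, *yilA* is not transcribed.
→ *yilA* is OFF in A.
Condition B:
Homoserine is present, so BexR is active.
Quinate is present, so DulH is inactive.
Required activator DulH is absent, so *yilW* is not transcribed.
So YilW is not produced.
Melibiose is present, so OrvV is inactive.
Required activator OrvV is absent, so *purE* is not transcribed.
So PurE is not produced.
Diaminopimelate is present, so PexK is active.
No repressor is bound and PexK is active, so *jovW* is transcribed.
So JovW is produced and active.
Norleucine is present, so KepH is inactive.
Required activator KepH is absent, so *nolW* is not transcribed.
So NolW is not produced.
With repressor JovW bound, *torN* is not transcribed.
So TorN is not produced.
Required activator TorN is absent, so *yilA* is not transcribed.
→ *yilA* is OFF in B.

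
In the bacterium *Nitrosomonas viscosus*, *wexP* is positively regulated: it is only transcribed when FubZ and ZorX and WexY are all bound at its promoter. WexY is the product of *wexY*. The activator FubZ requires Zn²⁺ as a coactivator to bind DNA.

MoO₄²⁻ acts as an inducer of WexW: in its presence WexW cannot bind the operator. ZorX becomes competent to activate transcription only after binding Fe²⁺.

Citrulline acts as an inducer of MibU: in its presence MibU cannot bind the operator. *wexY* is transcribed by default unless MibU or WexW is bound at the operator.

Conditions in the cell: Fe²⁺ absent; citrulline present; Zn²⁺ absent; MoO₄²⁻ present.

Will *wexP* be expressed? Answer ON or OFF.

Zn²⁺ is absent, so FubZ is inactive.
Fe²⁺ is absent, so ZorX is inactive.
Citrulline is present, so MibU is inactive.
MoO₄²⁻ is present, so WexW is inactive.
With no repressor bound, *wexY* is transcribed.
So WexY is produced and active.
Required activator FubZ is absent, so *wexP* is not transcribed.

OFF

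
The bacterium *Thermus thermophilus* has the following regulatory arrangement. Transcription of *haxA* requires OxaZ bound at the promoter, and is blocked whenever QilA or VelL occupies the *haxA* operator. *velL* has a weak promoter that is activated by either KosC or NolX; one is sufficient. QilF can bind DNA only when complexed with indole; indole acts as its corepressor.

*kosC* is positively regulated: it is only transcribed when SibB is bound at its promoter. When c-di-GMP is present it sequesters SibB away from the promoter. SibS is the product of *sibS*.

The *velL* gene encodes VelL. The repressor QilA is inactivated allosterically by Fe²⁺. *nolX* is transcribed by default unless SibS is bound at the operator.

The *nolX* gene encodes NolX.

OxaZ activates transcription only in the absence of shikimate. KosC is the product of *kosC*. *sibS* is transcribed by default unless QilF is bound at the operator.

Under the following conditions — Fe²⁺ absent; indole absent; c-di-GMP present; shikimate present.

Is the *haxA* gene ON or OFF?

Shikimate is present, so OxaZ is inactive.
Fe²⁺ is absent, so QilA is active.
c-di-GMP is present, so SibB is inactive.
Required activator SibB is absent, so *kosC* is not transcribed.
So KosC is not produced.
Indole is absent, so QilF is inactive.
With no repressor bound, *sibS* is transcribed.
So SibS is produced and active.
With repressor SibS bound, *nolX* is not transcribed.
So NolX is not produced.
No activator is available at the *velL* promoter, so *velL* is not transcribed.
So VelL is not produced.
With repressor QilA bound, *haxA* is not transcribed.

OFF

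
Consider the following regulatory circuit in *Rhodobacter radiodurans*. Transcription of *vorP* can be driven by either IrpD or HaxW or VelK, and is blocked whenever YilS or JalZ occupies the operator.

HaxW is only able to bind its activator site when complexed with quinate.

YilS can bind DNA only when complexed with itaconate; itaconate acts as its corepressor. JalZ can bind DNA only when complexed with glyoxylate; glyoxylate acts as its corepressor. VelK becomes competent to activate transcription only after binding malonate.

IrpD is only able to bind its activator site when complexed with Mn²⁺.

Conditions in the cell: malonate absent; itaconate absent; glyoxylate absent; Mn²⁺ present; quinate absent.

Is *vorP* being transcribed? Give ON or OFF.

ON

Mn²⁺ is present, so IrpD is active.
Itaconate is absent, so YilS is inactive.
Quinate is absent, so HaxW is inactive.
Malonate is absent, so VelK is inactive.
Glyoxylate is absent, so JalZ is inactive.
Activator IrpD is present, so *vorP* is transcribed.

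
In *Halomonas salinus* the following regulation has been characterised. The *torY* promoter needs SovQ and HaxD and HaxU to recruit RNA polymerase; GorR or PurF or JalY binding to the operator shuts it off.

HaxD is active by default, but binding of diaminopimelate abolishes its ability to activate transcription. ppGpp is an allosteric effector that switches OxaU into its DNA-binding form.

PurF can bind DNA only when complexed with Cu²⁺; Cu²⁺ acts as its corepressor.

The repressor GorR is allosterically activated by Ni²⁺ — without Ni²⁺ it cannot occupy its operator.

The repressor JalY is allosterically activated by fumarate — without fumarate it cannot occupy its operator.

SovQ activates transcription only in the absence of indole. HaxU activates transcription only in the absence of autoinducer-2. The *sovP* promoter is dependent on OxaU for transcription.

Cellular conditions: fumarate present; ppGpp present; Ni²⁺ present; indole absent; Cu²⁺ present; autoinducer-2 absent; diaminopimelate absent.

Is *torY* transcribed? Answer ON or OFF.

OFF

Ni²⁺ is present, so GorR is active.
Indole is absent, so SovQ is active.
Cu²⁺ is present, so PurF is active.
Fumarate is present, so JalY is active.
Diaminopimelate is absent, so HaxD is active.
Autoinducer-2 is absent, so HaxU is active.
With repressor GorR bound, *torY* is not transcribed.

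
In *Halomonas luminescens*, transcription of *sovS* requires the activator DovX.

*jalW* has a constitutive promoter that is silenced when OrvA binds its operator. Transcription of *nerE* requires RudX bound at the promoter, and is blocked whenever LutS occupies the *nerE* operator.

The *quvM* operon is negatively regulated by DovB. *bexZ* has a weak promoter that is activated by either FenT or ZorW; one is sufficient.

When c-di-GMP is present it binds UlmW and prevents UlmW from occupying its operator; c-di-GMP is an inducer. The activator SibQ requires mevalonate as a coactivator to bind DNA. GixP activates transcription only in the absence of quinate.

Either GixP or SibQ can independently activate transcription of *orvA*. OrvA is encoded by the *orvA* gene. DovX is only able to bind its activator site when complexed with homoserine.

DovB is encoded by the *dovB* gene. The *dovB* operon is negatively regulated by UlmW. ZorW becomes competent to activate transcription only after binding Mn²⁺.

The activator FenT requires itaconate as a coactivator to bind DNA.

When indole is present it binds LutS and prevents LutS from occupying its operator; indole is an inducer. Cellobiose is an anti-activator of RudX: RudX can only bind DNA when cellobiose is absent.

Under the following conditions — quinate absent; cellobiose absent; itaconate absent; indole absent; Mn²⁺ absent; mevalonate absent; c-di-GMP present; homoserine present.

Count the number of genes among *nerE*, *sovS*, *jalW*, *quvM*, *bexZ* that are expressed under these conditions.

1

Indole is absent, so LutS is active.
Cellobiose is absent, so RudX is active.
With repressor LutS bound, *nerE* is not transcribed.
→ *nerE* is OFF.
Homoserine is present, so DovX is active.
No repressor is bound and DovX is active, so *sovS* is transcribed.
→ *sovS* is ON.
Quinate is absent, so GixP is active.
Mevalonate is absent, so SibQ is inactive.
Activator GixP is present, so *orvA* is transcribed.
So OrvA is produced and active.
With repressor OrvA bound, *jalW* is not transcribed.
→ *jalW* is OFF.
c-di-GMP is present, so UlmW is inactive.
With no repressor bound, *dovB* is transcribed.
So DovB is produced and active.
With repressor DovB bound, *quvM* is not transcribed.
→ *quvM* is OFF.
Itaconate is absent, so FenT is inactive.
Mn²⁺ is absent, so ZorW is inactive.
No activator is available at the *bexZ* promoter, so *bexZ* is not transcribed.
→ *bexZ* is OFF.
1 of the 5 genes is transcribed.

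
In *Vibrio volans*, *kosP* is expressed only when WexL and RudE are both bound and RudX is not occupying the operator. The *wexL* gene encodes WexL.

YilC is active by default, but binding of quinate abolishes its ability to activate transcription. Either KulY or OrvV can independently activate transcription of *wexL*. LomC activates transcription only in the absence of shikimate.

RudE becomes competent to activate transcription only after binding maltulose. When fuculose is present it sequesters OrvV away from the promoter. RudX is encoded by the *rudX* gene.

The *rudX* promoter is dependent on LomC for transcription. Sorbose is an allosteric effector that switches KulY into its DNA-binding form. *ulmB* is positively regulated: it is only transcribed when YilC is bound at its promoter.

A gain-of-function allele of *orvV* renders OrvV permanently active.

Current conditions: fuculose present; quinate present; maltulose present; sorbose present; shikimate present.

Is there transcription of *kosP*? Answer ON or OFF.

ON

Sorbose is present, so KulY is active.
OrvV is constitutively active in this strain.
Activator KulY is present, so *wexL* is transcribed.
So WexL is produced and active.
Maltulose is present, so RudE is active.
Shikimate is present, so LomC is inactive.
Required activator LomC is absent, so *rudX* is not transcribed.
So RudX is not produced.
No repressor is bound and WexL and RudE are active, so *kosP* is transcribed.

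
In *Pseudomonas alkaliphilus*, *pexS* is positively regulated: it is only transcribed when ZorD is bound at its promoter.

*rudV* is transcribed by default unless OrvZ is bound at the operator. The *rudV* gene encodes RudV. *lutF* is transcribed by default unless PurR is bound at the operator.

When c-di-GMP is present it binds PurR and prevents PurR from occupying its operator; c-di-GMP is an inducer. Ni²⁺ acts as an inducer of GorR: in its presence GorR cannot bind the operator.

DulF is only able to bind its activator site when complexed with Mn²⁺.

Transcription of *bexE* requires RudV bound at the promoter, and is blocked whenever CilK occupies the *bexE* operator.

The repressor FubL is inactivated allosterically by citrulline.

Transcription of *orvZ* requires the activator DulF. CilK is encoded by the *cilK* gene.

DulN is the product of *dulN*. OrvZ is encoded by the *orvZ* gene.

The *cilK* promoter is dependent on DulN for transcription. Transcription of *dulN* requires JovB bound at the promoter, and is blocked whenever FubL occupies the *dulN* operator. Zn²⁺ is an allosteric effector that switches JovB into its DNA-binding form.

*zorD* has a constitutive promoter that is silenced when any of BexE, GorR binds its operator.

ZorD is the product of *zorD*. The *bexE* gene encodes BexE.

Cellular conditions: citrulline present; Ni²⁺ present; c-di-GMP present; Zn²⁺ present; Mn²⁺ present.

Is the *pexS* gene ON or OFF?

Mn²⁺ is present, so DulF is active.
No repressor is bound and DulF is active, so *orvZ* is transcribed.
So OrvZ is produced and active.
With repressor OrvZ bound, *rudV* is not transcribed.
So RudV is not produced.
Citrulline is present, so FubL is inactive.
Zn²⁺ is present, so JovB is active.
No repressor is bound and JovB is active, so *dulN* is transcribed.
So DulN is produced and active.
No repressor is bound and DulN is active, so *cilK* is transcribed.
So CilK is produced and active.
With repressor CilK bound, *bexE* is not transcribed.
So BexE is not produced.
Ni²⁺ is present, so GorR is inactive.
With no repressor bound, *zorD* is transcribed.
So ZorD is produced and active.
No repressor is bound and ZorD is active, so *pexS* is transcribed.

ON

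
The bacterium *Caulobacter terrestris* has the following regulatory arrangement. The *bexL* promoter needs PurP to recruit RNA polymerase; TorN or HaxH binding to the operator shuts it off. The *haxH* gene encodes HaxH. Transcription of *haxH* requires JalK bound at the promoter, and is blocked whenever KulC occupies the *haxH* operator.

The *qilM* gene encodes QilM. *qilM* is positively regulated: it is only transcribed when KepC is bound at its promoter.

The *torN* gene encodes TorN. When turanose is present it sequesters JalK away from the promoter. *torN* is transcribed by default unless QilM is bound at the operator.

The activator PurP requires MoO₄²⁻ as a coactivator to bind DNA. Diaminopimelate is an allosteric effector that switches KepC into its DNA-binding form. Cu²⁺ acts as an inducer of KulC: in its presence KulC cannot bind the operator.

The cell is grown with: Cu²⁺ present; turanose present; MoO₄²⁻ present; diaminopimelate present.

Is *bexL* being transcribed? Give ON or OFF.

ON

MoO₄²⁻ is present, so PurP is active.
Diaminopimelate is present, so KepC is active.
No repressor is bound and KepC is active, so *qilM* is transcribed.
So QilM is produced and active.
With repressor QilM bound, *torN* is not transcribed.
So TorN is not produced.
Turanose is present, so JalK is inactive.
Cu²⁺ is present, so KulC is inactive.
Required activator JalK is absent, so *haxH* is not transcribed.
So HaxH is not produced.
No repressor is bound and PurP is active, so *bexL* is transcribed.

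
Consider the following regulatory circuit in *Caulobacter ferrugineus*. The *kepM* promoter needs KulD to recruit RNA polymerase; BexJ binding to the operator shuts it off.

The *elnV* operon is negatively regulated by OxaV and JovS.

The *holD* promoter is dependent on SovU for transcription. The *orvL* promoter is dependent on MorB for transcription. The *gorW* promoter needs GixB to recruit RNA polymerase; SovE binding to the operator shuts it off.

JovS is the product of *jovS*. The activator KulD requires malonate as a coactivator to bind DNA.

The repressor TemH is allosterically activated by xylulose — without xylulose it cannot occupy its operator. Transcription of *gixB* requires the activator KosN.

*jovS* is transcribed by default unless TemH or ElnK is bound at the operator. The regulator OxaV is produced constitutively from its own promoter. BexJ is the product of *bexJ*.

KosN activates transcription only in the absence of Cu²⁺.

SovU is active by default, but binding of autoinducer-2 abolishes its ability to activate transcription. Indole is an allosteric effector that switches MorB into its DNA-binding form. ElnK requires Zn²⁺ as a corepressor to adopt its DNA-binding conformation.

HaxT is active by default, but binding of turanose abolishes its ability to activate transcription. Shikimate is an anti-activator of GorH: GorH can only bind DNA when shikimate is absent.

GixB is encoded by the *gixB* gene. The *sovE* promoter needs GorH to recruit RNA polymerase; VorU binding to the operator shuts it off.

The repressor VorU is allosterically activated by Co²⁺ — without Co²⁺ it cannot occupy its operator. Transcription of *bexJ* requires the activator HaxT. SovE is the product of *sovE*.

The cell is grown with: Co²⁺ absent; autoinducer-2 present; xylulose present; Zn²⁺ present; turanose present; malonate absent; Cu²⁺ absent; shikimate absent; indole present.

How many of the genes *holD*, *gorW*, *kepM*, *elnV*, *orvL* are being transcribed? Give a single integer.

1

Autoinducer-2 is present, so SovU is inactive.
Required activator SovU is absent, so *holD* is not transcribed.
→ *holD* is OFF.
Cu²⁺ is absent, so KosN is active.
No repressor is bound and KosN is active, so *gixB* is transcribed.
So GixB is produced and active.
Shikimate is absent, so GorH is active.
Co²⁺ is absent, so VorU is inactive.
No repressor is bound and GorH is active, so *sovE* is transcribed.
So SovE is produced and active.
With repressor SovE bound, *gorW* is not transcribed.
→ *gorW* is OFF.
Malonate is absent, so KulD is inactive.
Turanose is present, so HaxT is inactive.
Required activator HaxT is absent, so *bexJ* is not transcribed.
So BexJ is not produced.
Required activator KulD is absent, so *kepM* is not transcribed.
→ *kepM* is OFF.
OxaV is produced constitutively and is active.
Xylulose is present, so TemH is active.
Zn²⁺ is present, so ElnK is active.
With repressor TemH bound, *jovS* is not transcribed.
So JovS is not produced.
With repressor OxaV bound, *elnV* is not transcribed.
→ *elnV* is OFF.
Indole is present, so MorB is active.
No repressor is bound and MorB is active, so *orvL* is transcribed.
→ *orvL* is ON.
1 of the 5 genes is transcribed.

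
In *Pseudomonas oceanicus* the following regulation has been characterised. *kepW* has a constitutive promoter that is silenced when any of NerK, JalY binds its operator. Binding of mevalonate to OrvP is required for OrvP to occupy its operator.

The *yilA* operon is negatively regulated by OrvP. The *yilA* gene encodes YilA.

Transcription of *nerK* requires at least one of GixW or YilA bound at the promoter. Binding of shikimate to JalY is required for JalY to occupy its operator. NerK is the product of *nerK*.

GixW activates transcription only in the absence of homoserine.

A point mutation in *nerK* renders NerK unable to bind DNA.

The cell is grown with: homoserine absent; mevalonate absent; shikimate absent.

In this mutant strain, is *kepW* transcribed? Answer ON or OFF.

ON

NerK is non-functional in this strain, so it has no effect.
Shikimate is absent, so JalY is inactive.
With no repressor bound, *kepW* is transcribed.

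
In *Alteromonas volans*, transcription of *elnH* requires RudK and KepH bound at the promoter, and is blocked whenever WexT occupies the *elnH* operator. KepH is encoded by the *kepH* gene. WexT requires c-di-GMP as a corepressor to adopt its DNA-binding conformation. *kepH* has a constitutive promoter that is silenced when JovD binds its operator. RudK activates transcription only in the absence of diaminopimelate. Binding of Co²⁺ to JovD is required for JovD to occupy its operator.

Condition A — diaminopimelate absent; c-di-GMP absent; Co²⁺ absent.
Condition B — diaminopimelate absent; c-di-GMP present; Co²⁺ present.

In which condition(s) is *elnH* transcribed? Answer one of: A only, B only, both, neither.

A only

Condition A:
Diaminopimelate is absent, so RudK is active.
c-di-GMP is absent, so WexT is inactive.
Co²⁺ is absent, so JovD is inactive.
With no repressor bound, *kepH* is transcribed.
So KepH is produced and active.
No repressor is bound and RudK and KepH are active, so *elnH* is transcribed.
→ *elnH* is ON in A.
Condition B:
Diaminopimelate is absent, so RudK is active.
c-di-GMP is present, so WexT is active.
Co²⁺ is present, so JovD is active.
With repressor JovD bound, *kepH* is not transcribed.
So KepH is not produced.
With repressor WexT bound, *elnH* is not transcribed.
→ *elnH* is OFF in B.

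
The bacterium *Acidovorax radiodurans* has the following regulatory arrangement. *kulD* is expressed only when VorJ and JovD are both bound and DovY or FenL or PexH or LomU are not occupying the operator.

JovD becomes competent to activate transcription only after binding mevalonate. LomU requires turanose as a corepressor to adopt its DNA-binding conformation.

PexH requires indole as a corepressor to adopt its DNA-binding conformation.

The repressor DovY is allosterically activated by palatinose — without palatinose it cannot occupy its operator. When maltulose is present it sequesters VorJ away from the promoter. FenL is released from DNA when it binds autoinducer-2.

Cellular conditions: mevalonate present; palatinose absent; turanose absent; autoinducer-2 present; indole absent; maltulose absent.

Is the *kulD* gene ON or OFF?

ON

Maltulose is absent, so VorJ is active.
Mevalonate is present, so JovD is active.
Palatinose is absent, so DovY is inactive.
Autoinducer-2 is present, so FenL is inactive.
Indole is absent, so PexH is inactive.
Turanose is absent, so LomU is inactive.
No repressor is bound and VorJ and JovD are active, so *kulD* is transcribed.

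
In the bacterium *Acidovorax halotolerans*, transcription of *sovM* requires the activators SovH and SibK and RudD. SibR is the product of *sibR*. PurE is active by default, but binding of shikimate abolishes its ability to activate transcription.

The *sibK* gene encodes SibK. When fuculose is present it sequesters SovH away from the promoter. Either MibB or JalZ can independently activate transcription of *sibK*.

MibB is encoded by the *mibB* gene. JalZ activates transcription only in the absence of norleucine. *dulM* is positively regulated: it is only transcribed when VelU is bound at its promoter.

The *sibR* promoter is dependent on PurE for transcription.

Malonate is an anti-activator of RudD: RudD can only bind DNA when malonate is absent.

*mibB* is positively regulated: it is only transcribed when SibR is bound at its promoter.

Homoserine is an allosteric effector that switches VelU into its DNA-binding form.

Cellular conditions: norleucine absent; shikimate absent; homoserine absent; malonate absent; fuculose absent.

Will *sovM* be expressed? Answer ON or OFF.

ON

Fuculose is absent, so SovH is active.
Shikimate is absent, so PurE is active.
No repressor is bound and PurE is active, so *sibR* is transcribed.
So SibR is produced and active.
No repressor is bound and SibR is active, so *mibB* is transcribed.
So MibB is produced and active.
Norleucine is absent, so JalZ is active.
Activator MibB is present, so *sibK* is transcribed.
So SibK is produced and active.
Malonate is absent, so RudD is active.
No repressor is bound and SovH and SibK and RudD are active, so *sovM* is transcribed.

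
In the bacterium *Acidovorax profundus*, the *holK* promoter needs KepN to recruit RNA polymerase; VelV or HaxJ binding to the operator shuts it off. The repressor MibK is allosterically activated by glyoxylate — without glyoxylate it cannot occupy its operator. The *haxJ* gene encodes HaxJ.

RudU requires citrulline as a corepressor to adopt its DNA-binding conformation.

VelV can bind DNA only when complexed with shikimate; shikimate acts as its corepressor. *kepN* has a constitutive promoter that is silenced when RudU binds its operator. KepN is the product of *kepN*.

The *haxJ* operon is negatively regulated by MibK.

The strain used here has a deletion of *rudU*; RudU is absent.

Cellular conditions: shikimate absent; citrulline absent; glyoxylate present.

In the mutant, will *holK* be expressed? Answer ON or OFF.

ON

Shikimate is absent, so VelV is inactive.
Glyoxylate is present, so MibK is active.
With repressor MibK bound, *haxJ* is not transcribed.
So HaxJ is not produced.
RudU is non-functional in this strain, so it has no effect.
With no repressor bound, *kepN* is transcribed.
So KepN is produced and active.
No repressor is bound and KepN is active, so *holK* is transcribed.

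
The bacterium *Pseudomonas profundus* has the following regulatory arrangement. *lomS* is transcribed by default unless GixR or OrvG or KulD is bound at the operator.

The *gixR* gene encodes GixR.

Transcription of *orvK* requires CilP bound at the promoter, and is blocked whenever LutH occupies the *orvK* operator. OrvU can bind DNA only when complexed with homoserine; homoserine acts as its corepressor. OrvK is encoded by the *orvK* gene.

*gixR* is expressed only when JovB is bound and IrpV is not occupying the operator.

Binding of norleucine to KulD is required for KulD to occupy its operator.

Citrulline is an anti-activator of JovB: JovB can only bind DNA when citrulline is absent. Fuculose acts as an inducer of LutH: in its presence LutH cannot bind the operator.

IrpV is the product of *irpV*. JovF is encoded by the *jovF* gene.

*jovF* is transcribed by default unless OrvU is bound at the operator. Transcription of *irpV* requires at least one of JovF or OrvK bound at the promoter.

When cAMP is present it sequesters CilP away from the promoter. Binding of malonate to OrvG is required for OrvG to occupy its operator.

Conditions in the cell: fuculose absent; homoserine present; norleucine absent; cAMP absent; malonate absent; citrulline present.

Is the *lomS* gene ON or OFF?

ON

Homoserine is present, so OrvU is active.
With repressor OrvU bound, *jovF* is not transcribed.
So JovF is not produced.
cAMP is absent, so CilP is active.
Fuculose is absent, so LutH is active.
With repressor LutH bound, *orvK* is not transcribed.
So OrvK is not produced.
No activator is available at the *irpV* promoter, so *irpV* is not transcribed.
So IrpV is not produced.
Citrulline is present, so JovB is inactive.
Required activator JovB is absent, so *gixR* is not transcribed.
So GixR is not produced.
Malonate is absent, so OrvG is inactive.
Norleucine is absent, so KulD is inactive.
With no repressor bound, *lomS* is transcribed.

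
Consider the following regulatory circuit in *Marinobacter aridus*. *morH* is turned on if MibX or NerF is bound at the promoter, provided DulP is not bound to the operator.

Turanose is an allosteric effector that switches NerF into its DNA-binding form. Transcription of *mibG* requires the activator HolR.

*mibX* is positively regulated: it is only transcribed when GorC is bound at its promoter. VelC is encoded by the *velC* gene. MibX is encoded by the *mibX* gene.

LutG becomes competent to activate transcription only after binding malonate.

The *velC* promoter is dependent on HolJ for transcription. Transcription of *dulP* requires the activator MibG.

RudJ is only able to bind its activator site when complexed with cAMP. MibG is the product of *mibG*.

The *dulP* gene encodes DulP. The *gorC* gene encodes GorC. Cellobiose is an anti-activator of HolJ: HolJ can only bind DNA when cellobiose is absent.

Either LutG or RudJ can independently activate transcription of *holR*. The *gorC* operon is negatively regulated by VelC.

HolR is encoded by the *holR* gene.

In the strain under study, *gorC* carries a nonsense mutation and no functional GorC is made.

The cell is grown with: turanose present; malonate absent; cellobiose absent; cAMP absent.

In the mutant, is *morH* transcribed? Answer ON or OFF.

ON

GorC is non-functional in this strain, so it has no effect.
Required activator GorC is absent, so *mibX* is not transcribed.
So MibX is not produced.
Turanose is present, so NerF is active.
Malonate is absent, so LutG is inactive.
cAMP is absent, so RudJ is inactive.
No activator is available at the *holR* promoter, so *holR* is not transcribed.
So HolR is not produced.
Required activator HolR is absent, so *mibG* is not transcribed.
So MibG is not produced.
Required activator MibG is absent, so *dulP* is not transcribed.
So DulP is not produced.
Activator NerF is present, so *morH* is transcribed.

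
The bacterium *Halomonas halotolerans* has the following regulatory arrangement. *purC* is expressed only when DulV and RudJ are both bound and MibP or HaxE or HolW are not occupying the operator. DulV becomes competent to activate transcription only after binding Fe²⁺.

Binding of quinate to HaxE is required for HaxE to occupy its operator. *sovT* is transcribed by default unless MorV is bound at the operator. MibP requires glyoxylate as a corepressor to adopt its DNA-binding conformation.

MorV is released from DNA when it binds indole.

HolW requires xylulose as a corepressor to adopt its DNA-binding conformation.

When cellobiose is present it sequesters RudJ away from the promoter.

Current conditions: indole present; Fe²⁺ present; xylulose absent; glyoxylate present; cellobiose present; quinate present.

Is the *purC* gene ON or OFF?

Glyoxylate is present, so MibP is active.
Fe²⁺ is present, so DulV is active.
Cellobiose is present, so RudJ is inactive.
Quinate is present, so HaxE is active.
Xylulose is absent, so HolW is inactive.
With repressor MibP bound, *purC* is not transcribed.

OFF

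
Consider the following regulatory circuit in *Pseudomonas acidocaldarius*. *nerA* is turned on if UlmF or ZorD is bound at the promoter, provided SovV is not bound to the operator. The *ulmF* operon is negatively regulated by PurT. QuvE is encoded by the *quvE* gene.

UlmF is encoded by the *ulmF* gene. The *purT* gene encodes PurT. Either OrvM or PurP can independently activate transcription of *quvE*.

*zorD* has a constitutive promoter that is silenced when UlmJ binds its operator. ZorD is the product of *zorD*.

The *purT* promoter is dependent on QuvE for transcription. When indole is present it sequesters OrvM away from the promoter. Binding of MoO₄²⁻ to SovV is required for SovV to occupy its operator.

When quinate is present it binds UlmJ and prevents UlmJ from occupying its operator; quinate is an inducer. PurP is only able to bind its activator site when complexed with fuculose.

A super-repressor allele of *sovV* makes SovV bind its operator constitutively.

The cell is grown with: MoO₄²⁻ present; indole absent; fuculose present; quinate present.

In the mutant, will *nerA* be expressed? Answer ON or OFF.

Indole is absent, so OrvM is active.
Fuculose is present, so PurP is active.
Activator OrvM is present, so *quvE* is transcribed.
So QuvE is produced and active.
No repressor is bound and QuvE is active, so *purT* is transcribed.
So PurT is produced and active.
With repressor PurT bound, *ulmF* is not transcribed.
So UlmF is not produced.
Quinate is present, so UlmJ is inactive.
With no repressor bound, *zorD* is transcribed.
So ZorD is produced and active.
SovV is constitutively active in this strain.
With repressor SovV bound, *nerA* is not transcribed.

OFF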